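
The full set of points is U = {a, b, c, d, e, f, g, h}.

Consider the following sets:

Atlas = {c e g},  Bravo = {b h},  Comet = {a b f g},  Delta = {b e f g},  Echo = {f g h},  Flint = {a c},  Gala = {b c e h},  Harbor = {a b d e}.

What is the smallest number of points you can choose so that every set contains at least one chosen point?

3

The 3 points {a, e, h} hit every set.
No choice of 2 points meets every set, so 3 is the minimum.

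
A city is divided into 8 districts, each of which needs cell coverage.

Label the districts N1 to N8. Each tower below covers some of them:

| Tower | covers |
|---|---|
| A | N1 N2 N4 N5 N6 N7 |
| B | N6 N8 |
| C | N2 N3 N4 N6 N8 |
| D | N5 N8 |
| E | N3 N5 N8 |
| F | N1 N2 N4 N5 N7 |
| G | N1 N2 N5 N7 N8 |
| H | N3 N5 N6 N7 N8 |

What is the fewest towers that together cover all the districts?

2

Take {A, H}. Their union is {N1, N2, N3, N4, N5, N6, N7, N8}, which is all 8 districts.
No single tower has all 8 districts (the largest, A, has 6), so 2 is optimal.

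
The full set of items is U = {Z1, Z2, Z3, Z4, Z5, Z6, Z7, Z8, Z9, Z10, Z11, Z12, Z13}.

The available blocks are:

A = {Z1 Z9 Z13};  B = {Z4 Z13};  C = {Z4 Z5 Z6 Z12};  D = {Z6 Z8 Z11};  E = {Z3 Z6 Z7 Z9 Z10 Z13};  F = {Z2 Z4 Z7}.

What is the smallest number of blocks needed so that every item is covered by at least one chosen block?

A and C and D and E and F together: A ∪ C ∪ D ∪ E ∪ F = {Z1, Z2, Z3, Z4, Z5, Z6, Z7, Z8, Z9, Z10, Z11, Z12, Z13} — every item is covered.
No 4 of the 6 blocks cover everything (all 15 combinations miss at least one item), so 5 is optimal.

5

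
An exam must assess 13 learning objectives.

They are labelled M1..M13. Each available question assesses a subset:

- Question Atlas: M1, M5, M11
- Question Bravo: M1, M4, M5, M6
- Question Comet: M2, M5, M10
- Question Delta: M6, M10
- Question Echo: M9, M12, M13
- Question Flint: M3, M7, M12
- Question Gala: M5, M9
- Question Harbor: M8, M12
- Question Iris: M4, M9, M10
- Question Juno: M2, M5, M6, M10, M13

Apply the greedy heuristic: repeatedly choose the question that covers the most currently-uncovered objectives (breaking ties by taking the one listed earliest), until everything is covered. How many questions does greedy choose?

5

Greedy: pick Juno (covers 5 new) → pick Flint (covers 3 new) → pick Atlas (covers 2 new) → pick Iris (covers 2 new) → pick Harbor (covers 1 new). Total picks: 5.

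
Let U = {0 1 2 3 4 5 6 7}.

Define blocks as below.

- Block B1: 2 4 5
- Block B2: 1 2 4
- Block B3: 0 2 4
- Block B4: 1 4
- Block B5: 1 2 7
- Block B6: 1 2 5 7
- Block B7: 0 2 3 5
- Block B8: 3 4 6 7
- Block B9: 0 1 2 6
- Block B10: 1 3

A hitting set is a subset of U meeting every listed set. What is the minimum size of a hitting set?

3

Take H = {2, 3, 4}. Each listed block contains at least one of these, so H is a hitting set of size 3.
No choice of 2 items meets every block, so 3 is the minimum.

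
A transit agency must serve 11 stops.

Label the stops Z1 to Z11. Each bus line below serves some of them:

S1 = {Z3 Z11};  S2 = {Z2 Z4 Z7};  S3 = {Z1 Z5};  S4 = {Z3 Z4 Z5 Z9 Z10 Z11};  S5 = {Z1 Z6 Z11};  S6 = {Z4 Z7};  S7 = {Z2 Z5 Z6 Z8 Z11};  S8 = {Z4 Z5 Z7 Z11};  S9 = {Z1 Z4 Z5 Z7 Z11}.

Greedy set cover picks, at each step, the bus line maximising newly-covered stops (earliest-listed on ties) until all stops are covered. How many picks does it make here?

Greedy: pick S4 (covers 6 new) → pick S7 (covers 3 new) → pick S9 (covers 2 new). Total picks: 3.

3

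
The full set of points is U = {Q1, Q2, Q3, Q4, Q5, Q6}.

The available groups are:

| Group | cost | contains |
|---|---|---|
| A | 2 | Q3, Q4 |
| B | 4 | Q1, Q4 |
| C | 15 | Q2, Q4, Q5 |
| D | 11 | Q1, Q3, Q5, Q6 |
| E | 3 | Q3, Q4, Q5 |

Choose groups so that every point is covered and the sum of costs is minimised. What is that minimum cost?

C, D together cover every point (C ∪ D = {Q1, Q2, Q3, Q4, Q5, Q6}); total cost 15 + 11 = 26.
The greedy pick A, E, B, D, C costs 35; no covering selection beats 26.

26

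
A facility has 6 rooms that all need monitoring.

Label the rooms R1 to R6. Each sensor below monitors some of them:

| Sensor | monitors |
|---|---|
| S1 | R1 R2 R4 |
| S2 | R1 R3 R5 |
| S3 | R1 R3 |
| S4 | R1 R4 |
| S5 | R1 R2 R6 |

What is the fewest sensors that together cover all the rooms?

S2 and S4 and S5 together: S2 ∪ S4 ∪ S5 = {R1, R2, R3, R4, R5, R6} — every room is covered.
Only S2 contains R5, so S2 is forced; the remaining 3 rooms need at least 2 more sensors (each remaining sensor adds at most 2) — so at least 3 sensors are needed, and 3 is optimal.

3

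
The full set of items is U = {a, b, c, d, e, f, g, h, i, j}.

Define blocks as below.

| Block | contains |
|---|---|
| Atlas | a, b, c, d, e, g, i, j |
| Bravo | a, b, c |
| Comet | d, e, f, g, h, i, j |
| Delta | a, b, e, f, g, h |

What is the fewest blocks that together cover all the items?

2

Take {Atlas, Delta}. Their union is {a, b, c, d, e, f, g, h, i, j}, which is all 10 items.
No single block has all 10 items (the largest, Atlas, has 8), so 2 is optimal.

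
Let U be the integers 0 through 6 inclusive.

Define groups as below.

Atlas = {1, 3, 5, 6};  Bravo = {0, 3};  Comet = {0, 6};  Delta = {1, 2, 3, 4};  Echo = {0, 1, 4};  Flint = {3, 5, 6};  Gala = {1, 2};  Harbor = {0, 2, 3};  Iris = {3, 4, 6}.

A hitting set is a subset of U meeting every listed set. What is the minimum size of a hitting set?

H = {0, 2, 6} meets every group (each contains at least one member of H), and |H| = 3.
No choice of 2 points meets every group, so 3 is the minimum.

3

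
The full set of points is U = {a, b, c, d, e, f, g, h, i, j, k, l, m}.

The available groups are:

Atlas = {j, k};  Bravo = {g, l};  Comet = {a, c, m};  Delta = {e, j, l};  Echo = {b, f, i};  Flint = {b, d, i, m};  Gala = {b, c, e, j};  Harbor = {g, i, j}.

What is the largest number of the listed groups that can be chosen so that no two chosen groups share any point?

4

Atlas, Bravo, Comet, Echo are pairwise disjoint (Atlas={j,k}; Bravo={g,l}; Comet={a,c,m}; Echo={b,f,i}).
Every remaining group overlaps one of these, and no 5 of the listed groups are pairwise disjoint, so 4 is the maximum.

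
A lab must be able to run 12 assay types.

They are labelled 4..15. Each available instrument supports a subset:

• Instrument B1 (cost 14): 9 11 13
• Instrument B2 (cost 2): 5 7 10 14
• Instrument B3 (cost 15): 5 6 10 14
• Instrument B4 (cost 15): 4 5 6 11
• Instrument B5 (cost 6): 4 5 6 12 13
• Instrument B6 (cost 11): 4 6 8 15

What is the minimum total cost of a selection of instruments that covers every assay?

33

B1, B2, B5, B6 together cover every assay (B1 ∪ B2 ∪ B5 ∪ B6 = {4, 5, 6, 7, 8, 9, 10, 11, 12, 13, 14, 15}); total cost 14 + 2 + 6 + 11 = 33.
No covering selection has total cost below 33.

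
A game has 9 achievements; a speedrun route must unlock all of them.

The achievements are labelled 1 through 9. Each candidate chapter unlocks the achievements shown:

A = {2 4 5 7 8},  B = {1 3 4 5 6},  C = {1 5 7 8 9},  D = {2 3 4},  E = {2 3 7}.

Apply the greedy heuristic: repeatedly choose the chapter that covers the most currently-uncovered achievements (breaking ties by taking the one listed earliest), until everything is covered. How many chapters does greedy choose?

3

Greedy: pick A (covers 5 new) → pick B (covers 3 new) → pick C (covers 1 new). Total picks: 3.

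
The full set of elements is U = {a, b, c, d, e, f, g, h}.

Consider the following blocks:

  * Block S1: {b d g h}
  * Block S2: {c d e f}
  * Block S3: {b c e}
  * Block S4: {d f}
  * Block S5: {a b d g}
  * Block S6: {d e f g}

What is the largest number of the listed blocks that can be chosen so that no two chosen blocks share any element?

S3, S4 are pairwise disjoint (S3={b,c,e}; S4={d,f}).
Every remaining block overlaps one of these, and no 3 of the listed blocks are pairwise disjoint, so 2 is the maximum.

2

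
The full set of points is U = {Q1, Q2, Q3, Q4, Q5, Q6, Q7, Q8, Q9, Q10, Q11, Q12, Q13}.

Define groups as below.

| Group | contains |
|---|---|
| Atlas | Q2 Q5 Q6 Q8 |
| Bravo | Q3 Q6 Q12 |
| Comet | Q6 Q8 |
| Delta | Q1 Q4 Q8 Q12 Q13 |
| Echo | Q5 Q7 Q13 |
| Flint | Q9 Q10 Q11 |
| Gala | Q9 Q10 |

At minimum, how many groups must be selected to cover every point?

5

Atlas, Bravo, Delta, Echo, and Flint cover everything between them: the union {Q1, Q2, Q3, Q4, Q5, Q6, Q7, Q8, Q9, Q10, Q11, Q12, Q13} is all of U.
No 4 of the 7 groups cover everything (all 35 combinations miss at least one point), so 5 is optimal.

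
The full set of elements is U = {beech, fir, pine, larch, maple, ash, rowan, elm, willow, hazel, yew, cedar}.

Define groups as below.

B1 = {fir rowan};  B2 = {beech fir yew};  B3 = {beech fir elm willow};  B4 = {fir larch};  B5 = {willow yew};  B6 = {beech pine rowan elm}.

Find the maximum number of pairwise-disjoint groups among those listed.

3

B4, B5, B6 are pairwise disjoint (B4={fir,larch}; B5={willow,yew}; B6={beech,pine,rowan,elm}).
Every remaining group overlaps one of these, and no 4 of the listed groups are pairwise disjoint, so 3 is the maximum.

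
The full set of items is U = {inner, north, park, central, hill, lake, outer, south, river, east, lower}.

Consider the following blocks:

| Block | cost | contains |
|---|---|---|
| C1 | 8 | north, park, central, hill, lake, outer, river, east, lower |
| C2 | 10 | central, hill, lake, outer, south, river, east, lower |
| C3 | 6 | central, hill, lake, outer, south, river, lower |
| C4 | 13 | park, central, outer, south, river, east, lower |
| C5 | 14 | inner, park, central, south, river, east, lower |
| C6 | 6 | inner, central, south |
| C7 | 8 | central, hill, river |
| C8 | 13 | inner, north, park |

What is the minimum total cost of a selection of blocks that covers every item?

C1, C6 together cover every item (C1 ∪ C6 = {inner, north, park, central, hill, lake, outer, south, river, east, lower}); total cost 8 + 6 = 14.
The greedy pick C3, C1, C6 costs 20; no covering selection beats 14.

14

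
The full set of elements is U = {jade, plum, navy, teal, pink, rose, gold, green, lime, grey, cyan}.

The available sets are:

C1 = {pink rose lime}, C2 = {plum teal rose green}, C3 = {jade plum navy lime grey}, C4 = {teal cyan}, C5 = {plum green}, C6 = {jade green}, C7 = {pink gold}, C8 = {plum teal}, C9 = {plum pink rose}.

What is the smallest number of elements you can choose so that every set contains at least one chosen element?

The 4 elements {teal, pink, green, grey} hit every set.
No choice of 3 elements meets every set, so 4 is the minimum.

4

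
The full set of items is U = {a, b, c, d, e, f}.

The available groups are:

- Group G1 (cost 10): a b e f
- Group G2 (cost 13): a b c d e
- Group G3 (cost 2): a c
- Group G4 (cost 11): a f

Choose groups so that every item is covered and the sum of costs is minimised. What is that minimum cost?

23

G1, G2 together cover every item (G1 ∪ G2 = {a, b, c, d, e, f}); total cost 10 + 13 = 23.
The greedy pick G3, G1, G2 costs 25; no covering selection beats 23.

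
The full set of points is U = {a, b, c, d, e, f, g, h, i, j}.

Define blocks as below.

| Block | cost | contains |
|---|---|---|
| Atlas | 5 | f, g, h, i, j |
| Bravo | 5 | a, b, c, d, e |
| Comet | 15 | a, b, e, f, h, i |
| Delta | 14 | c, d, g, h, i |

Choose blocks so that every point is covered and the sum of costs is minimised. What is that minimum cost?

Atlas, Bravo together cover every point (Atlas ∪ Bravo = {a, b, c, d, e, f, g, h, i, j}); total cost 5 + 5 = 10.
No covering selection has total cost below 10.

10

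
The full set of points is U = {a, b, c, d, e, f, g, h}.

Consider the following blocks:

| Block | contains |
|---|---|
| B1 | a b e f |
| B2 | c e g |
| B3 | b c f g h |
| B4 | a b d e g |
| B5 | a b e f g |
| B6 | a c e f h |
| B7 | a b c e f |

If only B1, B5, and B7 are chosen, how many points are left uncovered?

Union of B1, B5, B7 = {a, b, c, e, f, g}.
Not covered: d, h — 2 points.

2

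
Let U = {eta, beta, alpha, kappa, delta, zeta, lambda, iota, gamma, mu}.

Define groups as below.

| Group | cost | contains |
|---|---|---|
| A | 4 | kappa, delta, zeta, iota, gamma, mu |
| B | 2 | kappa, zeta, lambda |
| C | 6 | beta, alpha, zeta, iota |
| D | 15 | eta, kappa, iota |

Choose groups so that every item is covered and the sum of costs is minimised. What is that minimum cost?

A, B, C, D together cover every item (A ∪ B ∪ C ∪ D = {eta, beta, alpha, kappa, delta, zeta, lambda, iota, gamma, mu}); total cost 4 + 2 + 6 + 15 = 27.
No covering selection has total cost below 27.

27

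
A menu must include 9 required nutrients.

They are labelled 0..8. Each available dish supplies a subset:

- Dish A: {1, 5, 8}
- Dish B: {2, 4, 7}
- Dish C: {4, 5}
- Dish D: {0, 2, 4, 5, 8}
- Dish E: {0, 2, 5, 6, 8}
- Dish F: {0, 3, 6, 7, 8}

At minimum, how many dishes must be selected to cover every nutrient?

3

Take {A, B, F}. Their union is {0, 1, 2, 3, 4, 5, 6, 7, 8}, which is all 9 nutrients.
Only A contains 1, so A is forced; the remaining 6 nutrients need at least 2 more dishes (each remaining dish adds at most 4) — so at least 3 dishes are needed, and 3 is optimal.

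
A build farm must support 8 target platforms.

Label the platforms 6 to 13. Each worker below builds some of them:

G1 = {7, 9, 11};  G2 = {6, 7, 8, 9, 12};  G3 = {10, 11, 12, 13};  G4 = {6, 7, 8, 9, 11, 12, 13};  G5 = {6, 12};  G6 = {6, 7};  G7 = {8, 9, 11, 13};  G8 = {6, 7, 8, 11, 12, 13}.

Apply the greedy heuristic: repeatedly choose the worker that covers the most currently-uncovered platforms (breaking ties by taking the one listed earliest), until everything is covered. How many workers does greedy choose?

Greedy: pick G4 (covers 7 new) → pick G3 (covers 1 new). Total picks: 2.

2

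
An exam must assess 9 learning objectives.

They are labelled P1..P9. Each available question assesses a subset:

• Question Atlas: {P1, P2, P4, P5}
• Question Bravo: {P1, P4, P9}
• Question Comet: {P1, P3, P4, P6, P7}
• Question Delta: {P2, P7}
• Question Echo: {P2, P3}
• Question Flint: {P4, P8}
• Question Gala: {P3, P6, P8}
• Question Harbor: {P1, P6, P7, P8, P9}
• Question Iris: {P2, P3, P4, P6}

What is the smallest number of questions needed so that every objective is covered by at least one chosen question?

Take {Atlas, Harbor, Iris}. Their union is {P1, P2, P3, P4, P5, P6, P7, P8, P9}, which is all 9 objectives.
Only Atlas contains P5, so Atlas is forced; the remaining 5 objectives need at least 2 more questions (each remaining question adds at most 4) — so at least 3 questions are needed, and 3 is optimal.

3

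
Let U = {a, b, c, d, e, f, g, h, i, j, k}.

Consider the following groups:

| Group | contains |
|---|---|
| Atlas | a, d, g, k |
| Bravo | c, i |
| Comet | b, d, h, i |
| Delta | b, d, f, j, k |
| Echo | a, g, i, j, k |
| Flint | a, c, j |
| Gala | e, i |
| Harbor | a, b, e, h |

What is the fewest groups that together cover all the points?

Take {Delta, Echo, Flint, Harbor}. Their union is {a, b, c, d, e, f, g, h, i, j, k}, which is all 11 points.
No 3 of the 8 groups cover everything (all 56 combinations miss at least one point), so 4 is optimal.

4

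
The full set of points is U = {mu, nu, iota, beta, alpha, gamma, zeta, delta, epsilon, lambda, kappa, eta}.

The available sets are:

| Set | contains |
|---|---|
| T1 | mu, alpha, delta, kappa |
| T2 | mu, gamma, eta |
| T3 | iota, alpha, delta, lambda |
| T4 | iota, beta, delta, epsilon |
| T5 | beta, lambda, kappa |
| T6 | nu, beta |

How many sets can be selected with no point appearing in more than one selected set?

T2, T3, T6 are pairwise disjoint (T2={mu,gamma,eta}; T3={iota,alpha,delta,lambda}; T6={nu,beta}).
Every remaining set overlaps one of these, and no 4 of the listed sets are pairwise disjoint, so 3 is the maximum.

3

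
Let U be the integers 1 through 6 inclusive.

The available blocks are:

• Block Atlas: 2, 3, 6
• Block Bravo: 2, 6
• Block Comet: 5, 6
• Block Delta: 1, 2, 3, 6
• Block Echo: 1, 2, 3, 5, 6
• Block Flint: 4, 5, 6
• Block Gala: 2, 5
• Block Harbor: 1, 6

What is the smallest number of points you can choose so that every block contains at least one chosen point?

2

H = {5, 6} meets every block (each contains at least one member of H), and |H| = 2.
The blocks Gala, Harbor are pairwise disjoint, so any hitting set needs a separate point for each — at least 2. Hence 2 is optimal.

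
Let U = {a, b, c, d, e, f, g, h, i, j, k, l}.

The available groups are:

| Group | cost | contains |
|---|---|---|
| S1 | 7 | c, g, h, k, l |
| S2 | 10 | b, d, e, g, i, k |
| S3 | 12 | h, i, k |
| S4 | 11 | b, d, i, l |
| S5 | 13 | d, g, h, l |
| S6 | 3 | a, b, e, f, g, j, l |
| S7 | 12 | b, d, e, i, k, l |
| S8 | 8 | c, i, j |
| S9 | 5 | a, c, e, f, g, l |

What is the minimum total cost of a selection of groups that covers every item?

S1, S2, S6 together cover every item (S1 ∪ S2 ∪ S6 = {a, b, c, d, e, f, g, h, i, j, k, l}); total cost 7 + 10 + 3 = 20.
No covering selection has total cost below 20.

20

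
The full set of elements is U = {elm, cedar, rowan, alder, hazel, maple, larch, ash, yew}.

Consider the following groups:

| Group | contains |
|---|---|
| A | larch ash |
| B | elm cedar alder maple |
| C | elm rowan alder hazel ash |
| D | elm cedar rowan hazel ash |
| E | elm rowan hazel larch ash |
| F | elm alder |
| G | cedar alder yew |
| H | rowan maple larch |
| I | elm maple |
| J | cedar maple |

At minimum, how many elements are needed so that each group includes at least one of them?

3

T = {elm, cedar, larch} meets every group (each contains at least one member of T), and |T| = 3.
The groups A, F, J are pairwise disjoint, so any hitting set needs a separate element for each — at least 3. Hence 3 is optimal.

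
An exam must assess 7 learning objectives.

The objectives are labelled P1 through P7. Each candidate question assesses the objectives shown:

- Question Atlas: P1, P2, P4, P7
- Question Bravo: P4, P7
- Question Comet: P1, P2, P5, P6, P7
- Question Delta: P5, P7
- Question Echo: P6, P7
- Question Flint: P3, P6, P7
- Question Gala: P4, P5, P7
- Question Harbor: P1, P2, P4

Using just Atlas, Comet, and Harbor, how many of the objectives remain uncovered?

Union of Atlas, Comet, Harbor = {P1, P2, P4, P5, P6, P7}.
Not covered: P3 — 1 objective.

1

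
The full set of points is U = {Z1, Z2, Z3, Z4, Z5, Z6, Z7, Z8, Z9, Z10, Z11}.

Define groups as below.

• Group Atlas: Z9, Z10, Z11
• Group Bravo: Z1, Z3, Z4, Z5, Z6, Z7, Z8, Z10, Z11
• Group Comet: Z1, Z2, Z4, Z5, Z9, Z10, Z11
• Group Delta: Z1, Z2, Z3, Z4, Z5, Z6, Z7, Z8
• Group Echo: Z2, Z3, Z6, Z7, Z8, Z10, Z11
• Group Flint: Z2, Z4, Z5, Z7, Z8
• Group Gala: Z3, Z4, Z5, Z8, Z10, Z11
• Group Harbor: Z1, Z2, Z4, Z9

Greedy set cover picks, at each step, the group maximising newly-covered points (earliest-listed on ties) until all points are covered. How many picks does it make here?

2

Greedy: pick Bravo (covers 9 new) → pick Comet (covers 2 new). Total picks: 2.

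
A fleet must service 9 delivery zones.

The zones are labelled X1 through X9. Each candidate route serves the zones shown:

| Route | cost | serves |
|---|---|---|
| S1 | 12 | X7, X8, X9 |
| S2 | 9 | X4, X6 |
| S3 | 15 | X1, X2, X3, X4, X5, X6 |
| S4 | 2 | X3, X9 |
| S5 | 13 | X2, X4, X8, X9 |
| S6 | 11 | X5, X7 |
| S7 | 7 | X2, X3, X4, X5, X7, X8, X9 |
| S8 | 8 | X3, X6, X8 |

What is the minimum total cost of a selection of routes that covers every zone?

22

S3, S7 together cover every zone (S3 ∪ S7 = {X1, X2, X3, X4, X5, X6, X7, X8, X9}); total cost 15 + 7 = 22.
The greedy pick S4, S7, S3 costs 24; no covering selection beats 22.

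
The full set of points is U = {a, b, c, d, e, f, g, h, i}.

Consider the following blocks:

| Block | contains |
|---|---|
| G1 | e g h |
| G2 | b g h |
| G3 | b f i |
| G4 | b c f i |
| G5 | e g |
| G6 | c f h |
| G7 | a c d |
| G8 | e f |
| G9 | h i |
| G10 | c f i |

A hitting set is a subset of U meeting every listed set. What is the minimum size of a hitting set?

4

The 4 points {d, e, f, h} hit every block.
No choice of 3 points meets every block, so 4 is the minimum.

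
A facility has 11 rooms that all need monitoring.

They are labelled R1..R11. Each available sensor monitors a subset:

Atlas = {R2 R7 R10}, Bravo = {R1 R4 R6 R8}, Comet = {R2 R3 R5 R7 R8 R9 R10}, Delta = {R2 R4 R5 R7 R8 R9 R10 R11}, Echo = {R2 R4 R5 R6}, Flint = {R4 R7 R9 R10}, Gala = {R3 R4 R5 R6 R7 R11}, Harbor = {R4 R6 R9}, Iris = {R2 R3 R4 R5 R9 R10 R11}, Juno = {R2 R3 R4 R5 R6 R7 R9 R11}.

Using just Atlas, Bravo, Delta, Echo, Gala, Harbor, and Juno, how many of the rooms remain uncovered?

Union of Atlas, Bravo, Delta, Echo, Gala, Harbor, Juno = {R1, R2, R3, R4, R5, R6, R7, R8, R9, R10, R11} — that's every room, so 0 are uncovered.

0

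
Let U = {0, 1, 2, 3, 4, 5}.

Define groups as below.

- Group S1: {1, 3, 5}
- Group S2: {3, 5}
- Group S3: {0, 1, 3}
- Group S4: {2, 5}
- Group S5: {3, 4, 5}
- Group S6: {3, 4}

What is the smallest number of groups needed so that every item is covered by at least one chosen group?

S3 and S4 and S6 together: S3 ∪ S4 ∪ S6 = {0, 1, 2, 3, 4, 5} — every item is covered.
Only S3 contains 0, so S3 is forced; the remaining 3 items need at least 2 more groups (each remaining group adds at most 2) — so at least 3 groups are needed, and 3 is optimal.

3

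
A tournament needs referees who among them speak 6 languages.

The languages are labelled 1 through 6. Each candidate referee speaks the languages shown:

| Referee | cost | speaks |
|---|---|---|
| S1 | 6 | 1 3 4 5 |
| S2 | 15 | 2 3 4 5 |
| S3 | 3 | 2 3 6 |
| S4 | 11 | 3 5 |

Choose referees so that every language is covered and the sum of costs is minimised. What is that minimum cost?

S1, S3 together cover every language (S1 ∪ S3 = {1, 2, 3, 4, 5, 6}); total cost 6 + 3 = 9.
No covering selection has total cost below 9.

9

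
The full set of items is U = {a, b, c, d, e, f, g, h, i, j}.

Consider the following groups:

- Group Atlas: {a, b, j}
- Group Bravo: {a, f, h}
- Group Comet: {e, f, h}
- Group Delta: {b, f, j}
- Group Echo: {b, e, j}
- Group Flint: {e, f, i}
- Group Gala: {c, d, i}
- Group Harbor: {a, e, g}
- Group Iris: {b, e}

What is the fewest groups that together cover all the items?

4

Bravo and Echo and Gala and Harbor together: Bravo ∪ Echo ∪ Gala ∪ Harbor = {a, b, c, d, e, f, g, h, i, j} — every item is covered.
Each group has at most 3 items, and 3·3 = 9 < 10 — so at least 4 groups are needed, and 4 is optimal.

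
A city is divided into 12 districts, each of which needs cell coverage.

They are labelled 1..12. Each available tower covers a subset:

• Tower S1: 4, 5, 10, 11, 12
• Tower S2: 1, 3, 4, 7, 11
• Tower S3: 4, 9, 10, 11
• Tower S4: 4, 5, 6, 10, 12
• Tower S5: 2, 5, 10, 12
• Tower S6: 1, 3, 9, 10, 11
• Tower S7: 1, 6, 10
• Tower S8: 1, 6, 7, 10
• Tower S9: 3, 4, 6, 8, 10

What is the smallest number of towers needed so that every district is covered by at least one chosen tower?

Take {S5, S6, S8, S9}. Their union is {1, 2, 3, 4, 5, 6, 7, 8, 9, 10, 11, 12}, which is all 12 districts.
Only S9 contains 8, so S9 is forced; the remaining 7 districts need at least 3 more towers (each remaining tower adds at most 3) — so at least 4 towers are needed, and 4 is optimal.

4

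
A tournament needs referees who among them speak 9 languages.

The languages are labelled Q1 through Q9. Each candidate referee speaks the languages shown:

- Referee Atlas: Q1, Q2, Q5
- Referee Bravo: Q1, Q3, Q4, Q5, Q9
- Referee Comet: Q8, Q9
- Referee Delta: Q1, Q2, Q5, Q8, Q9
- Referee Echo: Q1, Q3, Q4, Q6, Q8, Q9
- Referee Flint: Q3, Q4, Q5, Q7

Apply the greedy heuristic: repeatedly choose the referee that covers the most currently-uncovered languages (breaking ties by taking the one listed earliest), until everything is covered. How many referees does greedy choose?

Greedy: pick Echo (covers 6 new) → pick Atlas (covers 2 new) → pick Flint (covers 1 new). Total picks: 3.

3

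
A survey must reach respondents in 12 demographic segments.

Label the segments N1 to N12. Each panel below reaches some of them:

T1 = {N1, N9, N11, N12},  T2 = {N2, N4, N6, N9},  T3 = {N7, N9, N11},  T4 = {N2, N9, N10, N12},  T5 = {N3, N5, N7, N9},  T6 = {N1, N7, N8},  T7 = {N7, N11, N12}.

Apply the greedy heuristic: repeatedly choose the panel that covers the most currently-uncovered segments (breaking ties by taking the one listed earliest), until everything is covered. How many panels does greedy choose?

5

Greedy: pick T1 (covers 4 new) → pick T2 (covers 3 new) → pick T5 (covers 3 new) → pick T4 (covers 1 new) → pick T6 (covers 1 new). Total picks: 5.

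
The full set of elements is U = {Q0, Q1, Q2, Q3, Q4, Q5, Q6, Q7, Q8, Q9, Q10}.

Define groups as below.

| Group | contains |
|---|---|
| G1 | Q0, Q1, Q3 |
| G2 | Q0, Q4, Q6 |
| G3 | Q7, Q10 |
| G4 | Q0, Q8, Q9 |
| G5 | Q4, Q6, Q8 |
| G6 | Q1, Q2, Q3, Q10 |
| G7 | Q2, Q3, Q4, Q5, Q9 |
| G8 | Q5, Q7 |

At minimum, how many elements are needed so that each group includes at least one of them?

4

Take H = {Q0, Q2, Q6, Q7}. Each listed group contains at least one of these, so H is a hitting set of size 4.
No choice of 3 elements meets every group, so 4 is the minimum.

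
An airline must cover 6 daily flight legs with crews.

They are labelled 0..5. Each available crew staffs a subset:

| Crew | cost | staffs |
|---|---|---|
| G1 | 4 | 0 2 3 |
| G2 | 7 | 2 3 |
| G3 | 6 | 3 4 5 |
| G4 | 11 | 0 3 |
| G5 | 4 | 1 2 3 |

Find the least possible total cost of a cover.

G1, G3, G5 together cover every leg (G1 ∪ G3 ∪ G5 = {0, 1, 2, 3, 4, 5}); total cost 4 + 6 + 4 = 14.
No covering selection has total cost below 14.

14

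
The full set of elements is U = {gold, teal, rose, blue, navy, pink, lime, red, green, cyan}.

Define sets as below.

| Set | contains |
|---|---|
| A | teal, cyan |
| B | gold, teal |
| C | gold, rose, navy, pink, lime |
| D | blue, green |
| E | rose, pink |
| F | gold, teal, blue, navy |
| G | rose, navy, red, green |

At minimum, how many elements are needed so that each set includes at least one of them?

3

Take H = {teal, rose, green}. Each listed set contains at least one of these, so H is a hitting set of size 3.
The sets A, C, D are pairwise disjoint, so any hitting set needs a separate element for each — at least 3. Hence 3 is optimal.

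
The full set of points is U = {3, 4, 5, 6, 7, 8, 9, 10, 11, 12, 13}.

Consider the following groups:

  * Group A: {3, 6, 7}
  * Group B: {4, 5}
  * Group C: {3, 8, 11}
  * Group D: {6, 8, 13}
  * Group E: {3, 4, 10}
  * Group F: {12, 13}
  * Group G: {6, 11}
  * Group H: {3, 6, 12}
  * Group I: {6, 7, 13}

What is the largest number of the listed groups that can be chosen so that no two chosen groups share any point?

E, F, G are pairwise disjoint (E={3,4,10}; F={12,13}; G={6,11}).
Every remaining group overlaps one of these, and no 4 of the listed groups are pairwise disjoint, so 3 is the maximum.

3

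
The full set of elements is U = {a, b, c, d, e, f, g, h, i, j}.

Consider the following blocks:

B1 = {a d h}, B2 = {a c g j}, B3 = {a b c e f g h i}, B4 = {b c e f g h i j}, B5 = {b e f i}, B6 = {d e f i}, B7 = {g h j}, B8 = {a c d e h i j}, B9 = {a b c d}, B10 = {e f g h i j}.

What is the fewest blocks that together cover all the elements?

2

B9 and B10 together: B9 ∪ B10 = {a, b, c, d, e, f, g, h, i, j} — every element is covered.
No single block has all 10 elements (the largest, B3, has 8), so 2 is optimal.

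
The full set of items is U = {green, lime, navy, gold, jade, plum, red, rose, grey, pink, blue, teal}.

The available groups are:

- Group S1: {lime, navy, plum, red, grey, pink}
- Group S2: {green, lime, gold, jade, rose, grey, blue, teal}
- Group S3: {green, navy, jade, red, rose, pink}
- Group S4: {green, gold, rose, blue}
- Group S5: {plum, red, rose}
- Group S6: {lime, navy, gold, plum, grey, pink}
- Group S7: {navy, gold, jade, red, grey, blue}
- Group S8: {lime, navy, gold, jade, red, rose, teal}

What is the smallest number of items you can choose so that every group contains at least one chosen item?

H = {rose, grey} meets every group (each contains at least one member of H), and |H| = 2.
The groups S1, S4 are pairwise disjoint, so any hitting set needs a separate item for each — at least 2. Hence 2 is optimal.

2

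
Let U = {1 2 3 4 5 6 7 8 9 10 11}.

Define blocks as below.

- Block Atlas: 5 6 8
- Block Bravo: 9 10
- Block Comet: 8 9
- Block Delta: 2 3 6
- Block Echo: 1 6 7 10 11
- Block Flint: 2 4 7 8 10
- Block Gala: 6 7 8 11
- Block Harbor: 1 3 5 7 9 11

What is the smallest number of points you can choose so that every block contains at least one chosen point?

3

The 3 points {6, 9, 10} hit every block.
No choice of 2 points meets every block, so 3 is the minimum.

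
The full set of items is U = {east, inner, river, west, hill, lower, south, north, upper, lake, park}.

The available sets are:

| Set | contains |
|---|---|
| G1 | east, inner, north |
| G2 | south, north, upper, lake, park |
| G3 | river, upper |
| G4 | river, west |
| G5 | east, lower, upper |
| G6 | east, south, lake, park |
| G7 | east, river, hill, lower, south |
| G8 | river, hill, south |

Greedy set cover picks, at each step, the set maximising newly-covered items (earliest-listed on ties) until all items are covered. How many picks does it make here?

Greedy: pick G2 (covers 5 new) → pick G7 (covers 4 new) → pick G1 (covers 1 new) → pick G4 (covers 1 new). Total picks: 4.

4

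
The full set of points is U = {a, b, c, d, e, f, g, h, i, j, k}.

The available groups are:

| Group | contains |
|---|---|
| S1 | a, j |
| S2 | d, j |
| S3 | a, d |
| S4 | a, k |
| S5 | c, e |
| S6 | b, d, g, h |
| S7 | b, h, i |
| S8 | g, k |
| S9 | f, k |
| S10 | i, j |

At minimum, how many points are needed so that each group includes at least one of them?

5

T = {a, c, h, j, k} meets every group (each contains at least one member of T), and |T| = 5.
No choice of 4 points meets every group, so 5 is the minimum.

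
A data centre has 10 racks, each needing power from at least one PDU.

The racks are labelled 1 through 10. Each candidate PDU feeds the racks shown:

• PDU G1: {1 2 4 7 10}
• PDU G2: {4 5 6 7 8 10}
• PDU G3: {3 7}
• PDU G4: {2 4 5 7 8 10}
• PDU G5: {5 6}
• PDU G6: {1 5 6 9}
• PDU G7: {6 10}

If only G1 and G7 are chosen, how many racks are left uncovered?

4

Union of G1, G7 = {1, 2, 4, 6, 7, 10}.
Not covered: 3, 5, 8, 9 — 4 racks.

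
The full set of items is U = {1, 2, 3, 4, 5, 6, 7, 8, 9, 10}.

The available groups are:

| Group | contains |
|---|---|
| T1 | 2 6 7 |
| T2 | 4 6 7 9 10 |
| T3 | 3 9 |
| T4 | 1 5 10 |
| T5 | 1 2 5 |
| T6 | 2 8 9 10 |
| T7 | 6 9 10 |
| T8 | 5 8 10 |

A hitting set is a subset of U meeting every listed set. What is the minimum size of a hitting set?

Take H = {5, 7, 9}. Each listed group contains at least one of these, so H is a hitting set of size 3.
The groups T1, T3, T8 are pairwise disjoint, so any hitting set needs a separate item for each — at least 3. Hence 3 is optimal.

3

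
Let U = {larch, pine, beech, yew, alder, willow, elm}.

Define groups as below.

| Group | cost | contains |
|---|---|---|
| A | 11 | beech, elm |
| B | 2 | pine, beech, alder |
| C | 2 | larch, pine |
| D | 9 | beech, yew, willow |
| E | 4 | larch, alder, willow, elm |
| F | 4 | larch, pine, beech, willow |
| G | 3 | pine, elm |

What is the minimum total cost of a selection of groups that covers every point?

C, D, E together cover every point (C ∪ D ∪ E = {larch, pine, beech, yew, alder, willow, elm}); total cost 2 + 9 + 4 = 15.
No covering selection has total cost below 15.

15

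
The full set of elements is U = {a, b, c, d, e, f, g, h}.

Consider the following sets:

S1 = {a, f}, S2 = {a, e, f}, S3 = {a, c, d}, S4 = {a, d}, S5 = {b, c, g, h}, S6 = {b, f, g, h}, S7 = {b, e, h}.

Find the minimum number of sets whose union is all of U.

3

Take {S2, S3, S6}. Their union is {a, b, c, d, e, f, g, h}, which is all 8 elements.
No 2 of the 7 sets cover everything (all 21 combinations miss at least one element), so 3 is optimal.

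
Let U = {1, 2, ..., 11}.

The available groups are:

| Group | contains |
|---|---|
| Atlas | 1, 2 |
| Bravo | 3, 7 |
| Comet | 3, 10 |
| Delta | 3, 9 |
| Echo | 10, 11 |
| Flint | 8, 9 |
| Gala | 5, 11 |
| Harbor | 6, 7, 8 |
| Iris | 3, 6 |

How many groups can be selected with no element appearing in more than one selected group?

4

Atlas, Bravo, Flint, Gala are pairwise disjoint (Atlas={1,2}; Bravo={3,7}; Flint={8,9}; Gala={5,11}).
Every remaining group overlaps one of these, and no 5 of the listed groups are pairwise disjoint, so 4 is the maximum.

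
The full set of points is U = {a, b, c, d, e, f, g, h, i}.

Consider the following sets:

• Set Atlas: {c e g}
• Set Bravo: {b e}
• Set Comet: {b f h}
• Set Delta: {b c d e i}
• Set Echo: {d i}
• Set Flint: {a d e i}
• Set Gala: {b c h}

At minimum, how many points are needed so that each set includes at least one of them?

3

T = {b, c, d} meets every set (each contains at least one member of T), and |T| = 3.
The sets Atlas, Comet, Echo are pairwise disjoint, so any hitting set needs a separate point for each — at least 3. Hence 3 is optimal.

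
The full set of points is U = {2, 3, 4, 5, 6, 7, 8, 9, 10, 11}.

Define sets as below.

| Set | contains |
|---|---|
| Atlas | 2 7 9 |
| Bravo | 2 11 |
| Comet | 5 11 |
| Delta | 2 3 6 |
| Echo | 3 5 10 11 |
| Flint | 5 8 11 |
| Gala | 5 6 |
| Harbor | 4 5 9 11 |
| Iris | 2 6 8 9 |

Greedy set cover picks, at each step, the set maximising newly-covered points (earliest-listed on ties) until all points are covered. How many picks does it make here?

4

Greedy: pick Echo (covers 4 new) → pick Iris (covers 4 new) → pick Atlas (covers 1 new) → pick Harbor (covers 1 new). Total picks: 4.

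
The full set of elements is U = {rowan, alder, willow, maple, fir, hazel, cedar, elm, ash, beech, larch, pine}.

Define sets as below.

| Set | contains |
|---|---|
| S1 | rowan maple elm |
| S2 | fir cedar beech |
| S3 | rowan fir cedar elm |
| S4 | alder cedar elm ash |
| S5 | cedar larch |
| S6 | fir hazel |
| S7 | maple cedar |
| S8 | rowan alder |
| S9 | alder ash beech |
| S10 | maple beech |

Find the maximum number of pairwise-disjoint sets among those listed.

S1, S5, S6, S9 are pairwise disjoint (S1={rowan,maple,elm}; S5={cedar,larch}; S6={fir,hazel}; S9={alder,ash,beech}).
Every remaining set overlaps one of these, and no 5 of the listed sets are pairwise disjoint, so 4 is the maximum.

4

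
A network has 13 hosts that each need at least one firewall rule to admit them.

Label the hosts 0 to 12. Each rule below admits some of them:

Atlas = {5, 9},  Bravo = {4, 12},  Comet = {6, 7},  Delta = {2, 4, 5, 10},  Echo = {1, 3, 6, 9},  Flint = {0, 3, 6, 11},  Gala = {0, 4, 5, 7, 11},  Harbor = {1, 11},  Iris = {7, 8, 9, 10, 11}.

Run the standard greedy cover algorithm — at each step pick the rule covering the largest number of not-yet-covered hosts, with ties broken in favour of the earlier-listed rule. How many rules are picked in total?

5

Greedy: pick Gala (covers 5 new) → pick Echo (covers 4 new) → pick Delta (covers 2 new) → pick Bravo (covers 1 new) → pick Iris (covers 1 new). Total picks: 5.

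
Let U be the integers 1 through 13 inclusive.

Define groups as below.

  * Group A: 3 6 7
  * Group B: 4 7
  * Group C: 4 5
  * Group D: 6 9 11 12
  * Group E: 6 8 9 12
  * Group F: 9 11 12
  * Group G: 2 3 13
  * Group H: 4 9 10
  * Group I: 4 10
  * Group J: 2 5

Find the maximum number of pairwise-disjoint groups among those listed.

A, F, I, J are pairwise disjoint (A={3,6,7}; F={9,11,12}; I={4,10}; J={2,5}).
Every remaining group overlaps one of these, and no 5 of the listed groups are pairwise disjoint, so 4 is the maximum.

4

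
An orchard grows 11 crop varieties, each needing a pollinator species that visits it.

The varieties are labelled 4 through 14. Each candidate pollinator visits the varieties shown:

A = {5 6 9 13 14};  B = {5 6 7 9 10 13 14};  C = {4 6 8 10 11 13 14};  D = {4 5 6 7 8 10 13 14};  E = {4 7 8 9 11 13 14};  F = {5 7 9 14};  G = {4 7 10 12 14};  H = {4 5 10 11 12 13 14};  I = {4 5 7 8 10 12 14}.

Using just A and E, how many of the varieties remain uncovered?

Union of A, E = {4, 5, 6, 7, 8, 9, 11, 13, 14}.
Not covered: 10, 12 — 2 varieties.

2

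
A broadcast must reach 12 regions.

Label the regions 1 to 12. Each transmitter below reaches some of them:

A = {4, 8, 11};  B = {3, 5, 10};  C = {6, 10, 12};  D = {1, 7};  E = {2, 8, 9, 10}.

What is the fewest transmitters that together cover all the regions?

A and B and C and D and E together: A ∪ B ∪ C ∪ D ∪ E = {1, 2, 3, 4, 5, 6, 7, 8, 9, 10, 11, 12} — every region is covered.
Only E contains 2, so E is forced; the remaining 8 regions need at least 4 more transmitters (each remaining transmitter adds at most 2) — so at least 5 transmitters are needed, and 5 is optimal.

5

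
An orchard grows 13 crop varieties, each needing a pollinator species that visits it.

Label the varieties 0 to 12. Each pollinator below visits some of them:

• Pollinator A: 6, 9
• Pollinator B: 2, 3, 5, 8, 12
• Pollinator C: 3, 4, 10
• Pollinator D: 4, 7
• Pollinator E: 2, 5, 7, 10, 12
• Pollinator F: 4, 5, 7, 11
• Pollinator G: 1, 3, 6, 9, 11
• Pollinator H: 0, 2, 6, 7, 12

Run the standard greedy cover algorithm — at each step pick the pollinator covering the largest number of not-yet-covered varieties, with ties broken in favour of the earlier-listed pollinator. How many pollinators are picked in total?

4

Greedy: pick B (covers 5 new) → pick G (covers 4 new) → pick C (covers 2 new) → pick H (covers 2 new). Total picks: 4.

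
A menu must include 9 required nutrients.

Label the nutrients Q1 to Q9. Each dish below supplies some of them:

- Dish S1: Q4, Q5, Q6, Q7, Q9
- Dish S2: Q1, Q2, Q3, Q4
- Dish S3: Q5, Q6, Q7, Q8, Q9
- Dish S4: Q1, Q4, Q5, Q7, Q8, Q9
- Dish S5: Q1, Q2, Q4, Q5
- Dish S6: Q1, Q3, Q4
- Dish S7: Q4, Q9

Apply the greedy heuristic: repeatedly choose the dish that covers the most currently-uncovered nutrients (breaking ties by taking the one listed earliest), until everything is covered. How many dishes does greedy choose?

Greedy: pick S4 (covers 6 new) → pick S2 (covers 2 new) → pick S1 (covers 1 new). Total picks: 3.
(The true minimum cover uses only 2 dishes, so greedy is not optimal here.)

3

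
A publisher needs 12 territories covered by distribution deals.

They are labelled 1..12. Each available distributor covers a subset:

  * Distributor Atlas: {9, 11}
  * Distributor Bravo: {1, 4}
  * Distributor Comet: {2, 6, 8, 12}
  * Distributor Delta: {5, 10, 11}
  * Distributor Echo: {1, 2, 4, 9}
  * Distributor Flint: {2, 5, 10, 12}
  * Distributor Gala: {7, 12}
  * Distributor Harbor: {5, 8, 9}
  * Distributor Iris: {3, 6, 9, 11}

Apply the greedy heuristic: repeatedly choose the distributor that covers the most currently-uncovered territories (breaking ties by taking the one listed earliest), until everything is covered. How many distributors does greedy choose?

Greedy: pick Comet (covers 4 new) → pick Delta (covers 3 new) → pick Echo (covers 3 new) → pick Gala (covers 1 new) → pick Iris (covers 1 new). Total picks: 5.

5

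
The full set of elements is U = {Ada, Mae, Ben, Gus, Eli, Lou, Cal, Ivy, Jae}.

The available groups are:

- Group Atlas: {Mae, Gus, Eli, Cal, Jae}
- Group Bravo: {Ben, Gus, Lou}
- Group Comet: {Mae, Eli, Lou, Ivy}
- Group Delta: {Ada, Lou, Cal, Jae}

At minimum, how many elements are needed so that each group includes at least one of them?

2

The 2 elements {Mae, Lou} hit every group.
No single element lies in every group, so at least 2 are needed and 2 is optimal.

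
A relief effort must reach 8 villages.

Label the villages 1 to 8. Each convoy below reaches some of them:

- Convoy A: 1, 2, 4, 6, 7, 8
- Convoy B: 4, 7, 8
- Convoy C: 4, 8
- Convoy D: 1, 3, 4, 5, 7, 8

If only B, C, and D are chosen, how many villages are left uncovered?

Union of B, C, D = {1, 3, 4, 5, 7, 8}.
Not covered: 2, 6 — 2 villages.

2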